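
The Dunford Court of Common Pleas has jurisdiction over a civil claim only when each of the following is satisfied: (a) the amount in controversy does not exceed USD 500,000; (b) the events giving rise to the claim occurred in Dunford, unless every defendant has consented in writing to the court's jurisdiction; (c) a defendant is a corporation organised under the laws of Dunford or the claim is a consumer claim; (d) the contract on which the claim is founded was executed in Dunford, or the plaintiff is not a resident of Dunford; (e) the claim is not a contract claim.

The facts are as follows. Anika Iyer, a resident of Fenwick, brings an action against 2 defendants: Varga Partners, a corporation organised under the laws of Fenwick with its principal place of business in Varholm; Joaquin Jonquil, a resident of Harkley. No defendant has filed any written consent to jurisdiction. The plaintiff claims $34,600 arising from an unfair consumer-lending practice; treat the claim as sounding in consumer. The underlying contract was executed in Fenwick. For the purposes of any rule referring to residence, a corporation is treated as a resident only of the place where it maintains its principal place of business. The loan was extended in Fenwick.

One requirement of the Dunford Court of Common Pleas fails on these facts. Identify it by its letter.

The Dunford Court of Common Pleas:
  (a) The amount in controversy is 34,600 dollars, within the USD 500,000 ceiling. Condition met.
  (b) The operative events occurred in Fenwick, not Dunford. Nor does the 'unless' clause help: no such written consent has been filed. Not met.
  (c) The claim is a consumer claim, so this disjunct is met. Condition met.
  (d) The plaintiff resides in Fenwick, which is not Dunford, so this disjunct is met. Condition met.
  (e) The claim is a consumer claim, not a contract claim. Satisfied.
Only condition (b) fails.

(b)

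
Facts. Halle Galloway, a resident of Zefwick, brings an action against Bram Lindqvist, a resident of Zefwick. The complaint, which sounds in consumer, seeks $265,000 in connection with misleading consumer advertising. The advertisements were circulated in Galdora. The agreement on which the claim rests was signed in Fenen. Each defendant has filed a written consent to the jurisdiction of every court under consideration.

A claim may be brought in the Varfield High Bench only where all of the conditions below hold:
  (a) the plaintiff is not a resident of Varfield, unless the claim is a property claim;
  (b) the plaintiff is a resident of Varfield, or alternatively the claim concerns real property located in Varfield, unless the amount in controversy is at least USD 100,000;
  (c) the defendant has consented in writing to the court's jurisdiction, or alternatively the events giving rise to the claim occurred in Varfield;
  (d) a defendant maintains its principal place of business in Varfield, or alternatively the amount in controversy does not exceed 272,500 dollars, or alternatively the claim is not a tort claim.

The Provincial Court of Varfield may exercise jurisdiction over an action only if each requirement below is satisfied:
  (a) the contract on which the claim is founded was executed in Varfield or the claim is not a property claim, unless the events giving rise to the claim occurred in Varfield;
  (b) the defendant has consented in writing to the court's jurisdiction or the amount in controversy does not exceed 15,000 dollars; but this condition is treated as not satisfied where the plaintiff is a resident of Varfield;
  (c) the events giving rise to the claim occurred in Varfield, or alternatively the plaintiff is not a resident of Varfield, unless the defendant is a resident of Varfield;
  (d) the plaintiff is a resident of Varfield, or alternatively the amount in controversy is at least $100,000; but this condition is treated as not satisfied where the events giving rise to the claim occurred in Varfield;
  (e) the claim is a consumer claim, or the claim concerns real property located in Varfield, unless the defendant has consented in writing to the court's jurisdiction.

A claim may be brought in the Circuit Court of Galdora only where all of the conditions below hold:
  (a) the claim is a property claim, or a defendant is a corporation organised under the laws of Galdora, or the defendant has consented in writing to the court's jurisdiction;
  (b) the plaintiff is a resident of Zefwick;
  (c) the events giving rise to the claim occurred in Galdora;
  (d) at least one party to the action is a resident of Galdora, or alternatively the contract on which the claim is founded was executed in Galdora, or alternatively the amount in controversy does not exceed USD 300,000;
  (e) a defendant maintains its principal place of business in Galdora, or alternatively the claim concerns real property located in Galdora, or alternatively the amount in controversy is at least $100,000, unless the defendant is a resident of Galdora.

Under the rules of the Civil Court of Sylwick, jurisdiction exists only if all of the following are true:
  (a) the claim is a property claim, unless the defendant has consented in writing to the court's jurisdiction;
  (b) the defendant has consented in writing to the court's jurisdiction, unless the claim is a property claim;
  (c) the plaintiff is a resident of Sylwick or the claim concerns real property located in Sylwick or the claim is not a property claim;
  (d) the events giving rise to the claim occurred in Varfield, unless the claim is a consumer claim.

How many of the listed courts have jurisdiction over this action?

The Varfield High Bench:
  (a) The plaintiff resides in Zefwick, which is not Varfield. Satisfied.
  (b) The plaintiff resides in Zefwick, not Varfield; the claim does not concern real property — no alternative holds. The proviso rescues it, though: the amount in controversy is $265,000, which meets the $100,000 floor. Condition met.
  (c) Every defendant has filed written consent, so one alternative holds. Satisfied.
  (d) The amount in controversy is USD 265,000, within the 272,500 dollars ceiling, so one alternative holds. Condition met.
  → All conditions met; jurisdiction exists.
The Provincial Court of Varfield:
  (a) The claim is a consumer claim, not a property claim, so this disjunct is met. Satisfied.
  (b) Every defendant has filed written consent, so one alternative holds. And the carve-out is inapplicable — the plaintiff resides in Zefwick, not Varfield. Satisfied.
  (c) The plaintiff resides in Zefwick, which is not Varfield, which satisfies one of the alternatives. Satisfied.
  (d) The amount in controversy is USD 265,000, which meets the 100,000 dollars floor, so one alternative holds. The carve-out does not apply: the operative events occurred in Galdora, not Varfield. Satisfied.
  (e) The claim is a consumer claim — that alternative is enough. Met.
  → The court has jurisdiction.
The Circuit Court of Galdora:
  (a) Every defendant has filed written consent, so one alternative holds. Satisfied.
  (b) The plaintiff resides in Zefwick. Condition met.
  (c) The operative events occurred in Galdora. Met.
  (d) The amount in controversy is USD 265,000, within the 300,000 dollars ceiling, so this disjunct is met. Satisfied.
  (e) The amount in controversy is $265,000, which meets the USD 100,000 floor, so this disjunct is met. Condition met.
  → Every requirement is satisfied — jurisdiction.
The Civil Court of Sylwick:
  (a) The claim is a consumer claim, not a property claim. But every defendant has filed written consent, and the 'unless' clause therefore excuses the requirement. Met.
  (b) Every defendant has filed written consent. Met.
  (c) The claim is a consumer claim, not a property claim, so this disjunct is met. Met.
  (d) The operative events occurred in Galdora, not Varfield. However, the claim is a consumer claim, so the 'unless' proviso supplies this condition. Satisfied.
  → All conditions met; jurisdiction exists.
Courts with jurisdiction: the Varfield High Bench, the Provincial Court of Varfield, the Circuit Court of Galdora, the Civil Court of Sylwick — 4 in total.

4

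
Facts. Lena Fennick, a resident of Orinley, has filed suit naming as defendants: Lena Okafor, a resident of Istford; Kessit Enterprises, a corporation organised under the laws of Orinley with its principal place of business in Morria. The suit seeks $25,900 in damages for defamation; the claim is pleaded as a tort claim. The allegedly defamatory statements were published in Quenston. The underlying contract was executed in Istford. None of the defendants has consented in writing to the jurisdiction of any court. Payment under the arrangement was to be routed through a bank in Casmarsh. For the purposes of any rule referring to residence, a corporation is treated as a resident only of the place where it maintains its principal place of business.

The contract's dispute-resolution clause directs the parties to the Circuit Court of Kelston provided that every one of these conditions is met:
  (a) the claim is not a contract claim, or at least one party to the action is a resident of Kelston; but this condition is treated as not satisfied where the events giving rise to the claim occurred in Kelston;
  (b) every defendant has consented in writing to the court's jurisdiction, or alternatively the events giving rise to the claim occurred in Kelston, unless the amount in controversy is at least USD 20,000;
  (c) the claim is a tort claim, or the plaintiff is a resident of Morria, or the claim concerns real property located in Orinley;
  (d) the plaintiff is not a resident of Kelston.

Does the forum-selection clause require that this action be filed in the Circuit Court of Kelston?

Yes

The Circuit Court of Kelston:
  (a) The claim is a tort claim, not a contract claim, so this disjunct is met. The carve-out does not apply: the operative events occurred in Quenston, not Kelston. Condition met.
  (b) No such written consent has been filed; the operative events occurred in Quenston, not Kelston — every alternative fails. But the amount in controversy is USD 25,900, which meets the 20,000 dollars floor, and the 'unless' clause therefore excuses the requirement. Condition met.
  (c) The claim is a tort claim, so this disjunct is met. Met.
  (d) The plaintiff resides in Orinley, which is not Kelston. Satisfied.
  → Forum clause is triggered.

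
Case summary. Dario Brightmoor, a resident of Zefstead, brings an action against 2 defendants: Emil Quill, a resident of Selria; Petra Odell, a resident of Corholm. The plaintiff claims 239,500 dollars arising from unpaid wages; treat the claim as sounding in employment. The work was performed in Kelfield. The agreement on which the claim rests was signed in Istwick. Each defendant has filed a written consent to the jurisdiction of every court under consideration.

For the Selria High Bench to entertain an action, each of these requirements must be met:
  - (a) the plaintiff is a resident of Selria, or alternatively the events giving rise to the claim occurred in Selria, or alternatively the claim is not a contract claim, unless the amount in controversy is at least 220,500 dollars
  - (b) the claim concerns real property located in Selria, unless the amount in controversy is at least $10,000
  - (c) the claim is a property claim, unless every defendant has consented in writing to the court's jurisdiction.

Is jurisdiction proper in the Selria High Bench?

The Selria High Bench:
  (a) The claim is an employment claim, not a contract claim, so this disjunct is met. Met.
  (b) The claim does not concern real property. However, the amount in controversy is 239,500 dollars, which meets the $10,000 floor, so the 'unless' proviso supplies this condition. Condition met.
  (c) The claim is an employment claim, not a property claim. But every defendant has filed written consent, and the 'unless' clause therefore excuses the requirement. Satisfied.
  → The court has jurisdiction.

Yes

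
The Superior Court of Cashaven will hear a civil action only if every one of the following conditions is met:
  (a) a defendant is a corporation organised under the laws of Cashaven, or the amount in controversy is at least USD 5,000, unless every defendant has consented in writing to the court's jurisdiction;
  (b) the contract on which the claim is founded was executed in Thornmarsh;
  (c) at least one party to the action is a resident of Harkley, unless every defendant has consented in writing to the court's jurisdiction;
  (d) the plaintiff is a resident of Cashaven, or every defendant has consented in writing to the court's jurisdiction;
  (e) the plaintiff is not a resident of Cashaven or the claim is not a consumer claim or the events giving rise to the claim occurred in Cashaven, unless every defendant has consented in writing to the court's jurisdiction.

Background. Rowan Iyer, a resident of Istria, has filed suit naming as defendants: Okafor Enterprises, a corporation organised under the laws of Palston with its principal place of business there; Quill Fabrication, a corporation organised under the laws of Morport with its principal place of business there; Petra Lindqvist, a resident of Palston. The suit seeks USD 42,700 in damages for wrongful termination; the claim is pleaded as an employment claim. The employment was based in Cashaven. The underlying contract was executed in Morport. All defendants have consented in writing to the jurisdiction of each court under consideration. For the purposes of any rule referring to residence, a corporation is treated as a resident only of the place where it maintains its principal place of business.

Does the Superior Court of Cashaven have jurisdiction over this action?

No

The Superior Court of Cashaven:
  (a) The amount in controversy is 42,700 dollars, which meets the $5,000 floor, so this disjunct is met. Met.
  (b) The contract was executed in Morport, not Thornmarsh. Condition not met.
  (c) No party resides in Harkley. But every defendant has filed written consent, and the 'unless' clause therefore excuses the requirement. Met.
  (d) Every defendant has filed written consent, which satisfies one of the alternatives. Condition met.
  (e) The plaintiff resides in Istria, which is not Cashaven — that alternative is enough. Satisfied.
  → The court lacks jurisdiction.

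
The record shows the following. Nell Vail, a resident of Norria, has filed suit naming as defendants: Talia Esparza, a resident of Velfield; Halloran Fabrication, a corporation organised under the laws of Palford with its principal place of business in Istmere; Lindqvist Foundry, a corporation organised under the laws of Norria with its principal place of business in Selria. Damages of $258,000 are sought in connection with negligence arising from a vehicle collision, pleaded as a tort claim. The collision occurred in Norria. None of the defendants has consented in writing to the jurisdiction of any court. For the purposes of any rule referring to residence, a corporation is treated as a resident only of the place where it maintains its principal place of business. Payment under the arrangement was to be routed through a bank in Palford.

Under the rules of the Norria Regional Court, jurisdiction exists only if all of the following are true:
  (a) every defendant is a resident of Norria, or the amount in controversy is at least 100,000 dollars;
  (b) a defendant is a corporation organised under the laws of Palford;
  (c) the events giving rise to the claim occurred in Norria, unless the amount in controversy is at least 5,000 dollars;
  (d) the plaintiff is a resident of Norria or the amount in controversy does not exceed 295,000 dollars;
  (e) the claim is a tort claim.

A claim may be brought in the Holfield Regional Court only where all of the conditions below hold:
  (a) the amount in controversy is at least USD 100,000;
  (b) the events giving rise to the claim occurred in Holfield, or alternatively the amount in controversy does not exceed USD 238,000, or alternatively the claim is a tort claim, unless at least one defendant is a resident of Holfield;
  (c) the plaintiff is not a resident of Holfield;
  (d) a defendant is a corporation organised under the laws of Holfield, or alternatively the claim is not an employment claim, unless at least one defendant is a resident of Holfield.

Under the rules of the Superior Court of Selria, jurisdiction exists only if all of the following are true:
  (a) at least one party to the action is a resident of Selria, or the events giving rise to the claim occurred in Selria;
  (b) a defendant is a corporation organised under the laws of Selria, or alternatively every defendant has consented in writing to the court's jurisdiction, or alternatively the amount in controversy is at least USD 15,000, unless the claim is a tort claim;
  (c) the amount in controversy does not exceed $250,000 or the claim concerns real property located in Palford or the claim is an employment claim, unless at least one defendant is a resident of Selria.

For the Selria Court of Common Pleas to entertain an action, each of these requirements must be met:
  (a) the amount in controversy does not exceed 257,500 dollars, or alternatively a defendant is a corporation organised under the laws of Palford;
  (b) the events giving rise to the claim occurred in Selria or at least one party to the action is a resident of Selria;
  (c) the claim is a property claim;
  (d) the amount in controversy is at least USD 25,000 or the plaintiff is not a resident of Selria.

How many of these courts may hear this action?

3

The Norria Regional Court:
  (a) The amount in controversy is $258,000, which meets the $100,000 floor, so this disjunct is met. Condition met.
  (b) Halloran Fabrication is organised under the laws of Palford. Condition met.
  (c) The operative events occurred in Norria. Met.
  (d) The plaintiff resides in Norria, so one alternative holds. Satisfied.
  (e) The claim is a tort claim. Met.
  → The court has jurisdiction.
The Holfield Regional Court:
  (a) The amount in controversy is $258,000, which meets the $100,000 floor. Condition met.
  (b) The claim is a tort claim — that alternative is enough. Satisfied.
  (c) The plaintiff resides in Norria, which is not Holfield. Satisfied.
  (d) The claim is a tort claim, not an employment claim, so this disjunct is met. Condition met.
  → Every requirement is satisfied — jurisdiction.
The Superior Court of Selria:
  (a) Lindqvist Foundry resides in Selria, which satisfies one of the alternatives. Met.
  (b) The amount in controversy is $258,000, which meets the USD 15,000 floor, so this disjunct is met. Met.
  (c) The amount in controversy is USD 258,000, above the $250,000 ceiling; the claim does not concern real property; the claim is a tort claim, not an employment claim — none of the alternatives is met. However, Lindqvist Foundry resides in Selria, so the 'unless' proviso supplies this condition. Met.
  → All conditions met; jurisdiction exists.
The Selria Court of Common Pleas:
  (a) Halloran Fabrication is organised under the laws of Palford, which satisfies one of the alternatives. Condition met.
  (b) Lindqvist Foundry resides in Selria, so this disjunct is met. Condition met.
  (c) The claim is a tort claim, not a property claim. Fails.
  (d) The amount in controversy is 258,000 dollars, which meets the 25,000 dollars floor, which satisfies one of the alternatives. Condition met.
  → No jurisdiction.
Courts with jurisdiction: the Norria Regional Court, the Holfield Regional Court, the Superior Court of Selria — 3 in total.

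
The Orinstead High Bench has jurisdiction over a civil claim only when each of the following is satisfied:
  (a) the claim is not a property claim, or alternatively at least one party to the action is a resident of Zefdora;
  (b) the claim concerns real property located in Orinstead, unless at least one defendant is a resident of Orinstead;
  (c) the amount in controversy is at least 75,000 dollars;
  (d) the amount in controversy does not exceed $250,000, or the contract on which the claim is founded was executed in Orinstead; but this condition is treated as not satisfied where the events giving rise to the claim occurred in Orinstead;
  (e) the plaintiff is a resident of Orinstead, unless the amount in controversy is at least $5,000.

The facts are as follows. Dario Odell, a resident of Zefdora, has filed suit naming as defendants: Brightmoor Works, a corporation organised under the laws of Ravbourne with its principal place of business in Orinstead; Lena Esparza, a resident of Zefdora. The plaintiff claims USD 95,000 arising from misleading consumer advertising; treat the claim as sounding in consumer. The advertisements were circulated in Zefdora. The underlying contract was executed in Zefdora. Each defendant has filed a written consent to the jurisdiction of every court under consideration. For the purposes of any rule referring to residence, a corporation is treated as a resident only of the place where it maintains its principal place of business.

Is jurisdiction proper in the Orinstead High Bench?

Yes

The Orinstead High Bench:
  (a) The claim is a consumer claim, not a property claim — that alternative is enough. Satisfied.
  (b) The claim does not concern real property. But Brightmoor Works resides in Orinstead, and the 'unless' clause therefore excuses the requirement. Satisfied.
  (c) The amount in controversy is 95,000 dollars, which meets the $75,000 floor. Satisfied.
  (d) The amount in controversy is $95,000, within the USD 250,000 ceiling, which satisfies one of the alternatives. The carve-out does not apply: the operative events occurred in Zefdora, not Orinstead. Met.
  (e) The plaintiff resides in Zefdora, not Orinstead. But the amount in controversy is $95,000, which meets the 5,000 dollars floor, and the 'unless' clause therefore excuses the requirement. Met.
  → Every requirement is satisfied — jurisdiction.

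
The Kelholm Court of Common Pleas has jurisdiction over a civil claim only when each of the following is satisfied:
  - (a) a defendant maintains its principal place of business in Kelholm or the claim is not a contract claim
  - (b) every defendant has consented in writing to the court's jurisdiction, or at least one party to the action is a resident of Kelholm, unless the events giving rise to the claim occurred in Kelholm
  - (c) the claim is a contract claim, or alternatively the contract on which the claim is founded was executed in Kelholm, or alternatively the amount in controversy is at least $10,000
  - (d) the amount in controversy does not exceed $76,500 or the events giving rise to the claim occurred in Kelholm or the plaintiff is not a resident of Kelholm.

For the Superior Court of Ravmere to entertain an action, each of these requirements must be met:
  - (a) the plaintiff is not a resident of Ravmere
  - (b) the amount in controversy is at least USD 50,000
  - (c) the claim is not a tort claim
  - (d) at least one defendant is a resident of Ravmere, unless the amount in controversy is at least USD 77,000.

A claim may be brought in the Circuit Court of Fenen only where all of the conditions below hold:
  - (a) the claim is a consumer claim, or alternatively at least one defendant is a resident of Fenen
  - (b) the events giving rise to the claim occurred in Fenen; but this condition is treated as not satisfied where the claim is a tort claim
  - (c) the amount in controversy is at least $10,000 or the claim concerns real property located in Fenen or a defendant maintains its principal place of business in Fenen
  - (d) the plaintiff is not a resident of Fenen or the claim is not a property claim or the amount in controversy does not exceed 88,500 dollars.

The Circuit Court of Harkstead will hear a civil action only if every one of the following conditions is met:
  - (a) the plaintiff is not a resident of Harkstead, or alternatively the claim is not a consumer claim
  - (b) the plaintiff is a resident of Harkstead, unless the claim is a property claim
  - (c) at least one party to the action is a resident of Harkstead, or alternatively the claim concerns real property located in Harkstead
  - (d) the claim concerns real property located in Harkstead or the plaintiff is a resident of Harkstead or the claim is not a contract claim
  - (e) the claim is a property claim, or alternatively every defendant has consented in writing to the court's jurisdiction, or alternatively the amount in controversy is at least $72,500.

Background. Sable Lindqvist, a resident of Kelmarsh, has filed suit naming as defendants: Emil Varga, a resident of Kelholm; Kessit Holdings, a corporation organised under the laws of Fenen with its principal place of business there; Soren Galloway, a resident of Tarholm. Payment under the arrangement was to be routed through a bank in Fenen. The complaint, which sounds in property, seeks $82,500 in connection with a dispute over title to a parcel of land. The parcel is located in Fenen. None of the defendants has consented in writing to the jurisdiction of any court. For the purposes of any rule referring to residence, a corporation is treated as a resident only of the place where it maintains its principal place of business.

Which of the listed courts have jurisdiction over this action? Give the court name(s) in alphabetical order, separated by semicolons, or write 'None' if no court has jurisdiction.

the Circuit Court of Fenen; the Kelholm Court of Common Pleas; the Superior Court of Ravmere

The Kelholm Court of Common Pleas:
  (a) The claim is a property claim, not a contract claim, so one alternative holds. Met.
  (b) Emil Varga resides in Kelholm, so this disjunct is met. Met.
  (c) The amount in controversy is $82,500, which meets the USD 10,000 floor, so this disjunct is met. Met.
  (d) The plaintiff resides in Kelmarsh, which is not Kelholm — that alternative is enough. Met.
  → Jurisdiction lies.
The Superior Court of Ravmere:
  (a) The plaintiff resides in Kelmarsh, which is not Ravmere. Condition met.
  (b) The amount in controversy is $82,500, which meets the $50,000 floor. Satisfied.
  (c) The claim is a property claim, not a tort claim. Satisfied.
  (d) No defendant resides in Ravmere (they reside in Kelholm, Fenen, Tarholm). But the amount in controversy is 82,500 dollars, which meets the $77,000 floor, and the 'unless' clause therefore excuses the requirement. Condition met.
  → The court has jurisdiction.
The Circuit Court of Fenen:
  (a) Kessit Holdings resides in Fenen, which satisfies one of the alternatives. Satisfied.
  (b) The operative events occurred in Fenen. And the carve-out is inapplicable — the claim is a property claim, not a tort claim. Condition met.
  (c) The amount in controversy is $82,500, which meets the $10,000 floor — that alternative is enough. Condition met.
  (d) The plaintiff resides in Kelmarsh, which is not Fenen — that alternative is enough. Condition met.
  → Every requirement is satisfied — jurisdiction.
The Circuit Court of Harkstead:
  (a) The plaintiff resides in Kelmarsh, which is not Harkstead, so this disjunct is met. Condition met.
  (b) The plaintiff resides in Kelmarsh, not Harkstead. The proviso rescues it, though: the claim is a property claim. Satisfied.
  (c) No party resides in Harkstead; the property lies in Fenen, not Harkstead — no alternative holds. Fails.
  (d) The claim is a property claim, not a contract claim, which satisfies one of the alternatives. Met.
  (e) The claim is a property claim, so one alternative holds. Condition met.
  → No jurisdiction.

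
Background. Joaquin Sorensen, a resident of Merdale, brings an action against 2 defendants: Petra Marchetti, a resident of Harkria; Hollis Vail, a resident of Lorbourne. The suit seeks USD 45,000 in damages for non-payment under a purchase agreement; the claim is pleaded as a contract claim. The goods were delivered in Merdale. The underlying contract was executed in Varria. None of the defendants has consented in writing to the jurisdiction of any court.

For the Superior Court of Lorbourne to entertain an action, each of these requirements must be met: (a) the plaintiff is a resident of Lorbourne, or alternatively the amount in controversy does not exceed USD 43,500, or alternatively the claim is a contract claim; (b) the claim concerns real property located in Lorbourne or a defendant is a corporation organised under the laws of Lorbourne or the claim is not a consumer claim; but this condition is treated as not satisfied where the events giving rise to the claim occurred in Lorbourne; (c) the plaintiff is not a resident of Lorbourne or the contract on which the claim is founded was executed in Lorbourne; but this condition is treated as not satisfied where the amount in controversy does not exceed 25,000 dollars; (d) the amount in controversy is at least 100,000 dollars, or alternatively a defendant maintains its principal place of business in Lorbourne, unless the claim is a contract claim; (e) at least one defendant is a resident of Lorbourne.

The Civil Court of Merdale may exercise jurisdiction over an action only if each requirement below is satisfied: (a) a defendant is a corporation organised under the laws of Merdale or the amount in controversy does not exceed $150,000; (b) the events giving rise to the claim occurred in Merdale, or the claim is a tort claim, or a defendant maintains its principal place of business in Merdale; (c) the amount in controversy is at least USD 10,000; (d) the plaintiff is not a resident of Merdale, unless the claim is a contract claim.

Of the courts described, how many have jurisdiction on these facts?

The Superior Court of Lorbourne:
  (a) The claim is a contract claim — that alternative is enough. Met.
  (b) The claim is a contract claim, not a consumer claim, which satisfies one of the alternatives. And the carve-out is inapplicable — the operative events occurred in Merdale, not Lorbourne. Satisfied.
  (c) The plaintiff resides in Merdale, which is not Lorbourne, so this disjunct is met. And the carve-out is inapplicable — the amount in controversy is USD 45,000, above the $25,000 ceiling. Satisfied.
  (d) The amount in controversy is 45,000 dollars, below the $100,000 floor; no defendant is a corporation — every alternative fails. However, the claim is a contract claim, so the 'unless' proviso supplies this condition. Condition met.
  (e) Hollis Vail resides in Lorbourne. Met.
  → All conditions met; jurisdiction exists.
The Civil Court of Merdale:
  (a) The amount in controversy is USD 45,000, within the 150,000 dollars ceiling, so one alternative holds. Condition met.
  (b) The operative events occurred in Merdale — that alternative is enough. Condition met.
  (c) The amount in controversy is $45,000, which meets the $10,000 floor. Met.
  (d) The plaintiff resides in Merdale. However, the claim is a contract claim, so the 'unless' proviso supplies this condition. Met.
  → Every requirement is satisfied — jurisdiction.
Courts with jurisdiction: the Superior Court of Lorbourne, the Civil Court of Merdale — 2 in total.

2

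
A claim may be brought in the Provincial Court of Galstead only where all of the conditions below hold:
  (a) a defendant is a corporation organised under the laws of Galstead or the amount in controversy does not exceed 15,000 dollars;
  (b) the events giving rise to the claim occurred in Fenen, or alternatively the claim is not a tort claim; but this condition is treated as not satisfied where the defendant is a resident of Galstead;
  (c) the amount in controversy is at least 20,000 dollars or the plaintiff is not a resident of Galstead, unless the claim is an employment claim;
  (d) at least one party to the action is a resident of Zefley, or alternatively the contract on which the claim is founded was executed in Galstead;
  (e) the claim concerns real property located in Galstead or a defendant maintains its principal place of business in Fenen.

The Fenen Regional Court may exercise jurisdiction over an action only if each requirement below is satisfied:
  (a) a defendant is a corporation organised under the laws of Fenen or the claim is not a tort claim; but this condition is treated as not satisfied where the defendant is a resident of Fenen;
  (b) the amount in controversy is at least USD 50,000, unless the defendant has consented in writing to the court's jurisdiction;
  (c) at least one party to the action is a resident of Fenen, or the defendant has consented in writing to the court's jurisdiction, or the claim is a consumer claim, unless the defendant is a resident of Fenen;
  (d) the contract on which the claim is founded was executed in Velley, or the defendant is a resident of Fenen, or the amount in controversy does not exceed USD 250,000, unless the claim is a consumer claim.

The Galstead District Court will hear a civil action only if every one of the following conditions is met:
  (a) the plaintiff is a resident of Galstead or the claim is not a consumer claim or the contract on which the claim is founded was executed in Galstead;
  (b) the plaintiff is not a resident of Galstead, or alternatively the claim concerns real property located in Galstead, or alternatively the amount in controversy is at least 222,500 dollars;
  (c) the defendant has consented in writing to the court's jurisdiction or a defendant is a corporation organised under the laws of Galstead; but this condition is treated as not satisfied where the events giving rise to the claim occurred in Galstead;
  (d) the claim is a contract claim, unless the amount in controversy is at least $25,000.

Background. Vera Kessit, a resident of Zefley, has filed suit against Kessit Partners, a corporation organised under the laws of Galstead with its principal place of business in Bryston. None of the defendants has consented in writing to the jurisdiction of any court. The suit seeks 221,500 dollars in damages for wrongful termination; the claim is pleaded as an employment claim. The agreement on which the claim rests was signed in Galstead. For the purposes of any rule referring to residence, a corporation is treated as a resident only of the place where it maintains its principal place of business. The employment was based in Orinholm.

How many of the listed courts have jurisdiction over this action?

The Provincial Court of Galstead:
  (a) Kessit Partners is organised under the laws of Galstead — that alternative is enough. Met.
  (b) The claim is an employment claim, not a tort claim, so this disjunct is met. The carve-out does not apply: the defendant resides in Bryston, not Galstead. Satisfied.
  (c) The amount in controversy is USD 221,500, which meets the USD 20,000 floor, which satisfies one of the alternatives. Satisfied.
  (d) Vera Kessit resides in Zefley, which satisfies one of the alternatives. Condition met.
  (e) The claim does not concern real property; the corporate defendant(s) have their principal place of business in Bryston, not Fenen — none of the alternatives is met. Condition not met.
  → No jurisdiction.
The Fenen Regional Court:
  (a) The claim is an employment claim, not a tort claim — that alternative is enough. The exception is not triggered, since the defendant resides in Bryston, not Fenen. Satisfied.
  (b) The amount in controversy is 221,500 dollars, which meets the 50,000 dollars floor. Satisfied.
  (c) No party resides in Fenen; no such written consent has been filed; the claim is an employment claim, not a consumer claim — every alternative fails. And the defendant resides in Bryston, not Fenen, so the proviso does not save it. Condition not met.
  (d) The amount in controversy is $221,500, within the 250,000 dollars ceiling, which satisfies one of the alternatives. Condition met.
  → The court lacks jurisdiction.
The Galstead District Court:
  (a) The claim is an employment claim, not a consumer claim — that alternative is enough. Condition met.
  (b) The plaintiff resides in Zefley, which is not Galstead, so this disjunct is met. Condition met.
  (c) Kessit Partners is organised under the laws of Galstead, which satisfies one of the alternatives. And the carve-out is inapplicable — the operative events occurred in Orinholm, not Galstead. Met.
  (d) The claim is an employment claim, not a contract claim. But the amount in controversy is $221,500, which meets the $25,000 floor, and the 'unless' clause therefore excuses the requirement. Met.
  → The court has jurisdiction.
Courts with jurisdiction: the Galstead District Court — 1 in total.

1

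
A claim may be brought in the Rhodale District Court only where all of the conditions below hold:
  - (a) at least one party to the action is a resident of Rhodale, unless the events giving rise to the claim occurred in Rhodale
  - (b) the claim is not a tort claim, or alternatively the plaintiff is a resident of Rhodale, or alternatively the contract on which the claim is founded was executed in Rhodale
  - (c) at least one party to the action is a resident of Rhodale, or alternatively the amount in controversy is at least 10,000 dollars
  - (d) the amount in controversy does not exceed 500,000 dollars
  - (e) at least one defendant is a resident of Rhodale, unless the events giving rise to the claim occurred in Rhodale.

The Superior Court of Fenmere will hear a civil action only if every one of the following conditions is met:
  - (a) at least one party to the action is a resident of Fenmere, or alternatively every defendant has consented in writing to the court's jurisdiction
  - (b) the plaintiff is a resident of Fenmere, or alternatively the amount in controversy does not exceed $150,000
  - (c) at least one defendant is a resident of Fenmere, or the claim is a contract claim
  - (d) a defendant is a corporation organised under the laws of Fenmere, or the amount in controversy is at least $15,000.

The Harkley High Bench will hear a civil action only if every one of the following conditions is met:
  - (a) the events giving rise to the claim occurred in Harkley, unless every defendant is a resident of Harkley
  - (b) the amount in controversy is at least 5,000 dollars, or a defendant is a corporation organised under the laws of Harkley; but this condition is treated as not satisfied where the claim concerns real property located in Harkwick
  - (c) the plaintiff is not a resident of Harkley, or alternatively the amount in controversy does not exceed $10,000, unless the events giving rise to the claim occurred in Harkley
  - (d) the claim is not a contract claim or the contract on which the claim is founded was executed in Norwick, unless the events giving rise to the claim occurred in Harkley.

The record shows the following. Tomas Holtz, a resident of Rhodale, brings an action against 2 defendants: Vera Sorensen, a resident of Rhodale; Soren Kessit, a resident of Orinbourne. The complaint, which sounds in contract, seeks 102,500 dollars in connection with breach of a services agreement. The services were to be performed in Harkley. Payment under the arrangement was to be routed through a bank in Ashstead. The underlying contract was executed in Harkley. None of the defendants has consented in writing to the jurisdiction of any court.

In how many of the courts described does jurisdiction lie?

The Rhodale District Court:
  (a) Tomas Holtz resides in Rhodale. Met.
  (b) The claim is a contract claim, not a tort claim, so this disjunct is met. Condition met.
  (c) Tomas Holtz resides in Rhodale — that alternative is enough. Condition met.
  (d) The amount in controversy is $102,500, within the 500,000 dollars ceiling. Condition met.
  (e) Vera Sorensen resides in Rhodale. Met.
  → Every requirement is satisfied — jurisdiction.
The Superior Court of Fenmere:
  (a) No party resides in Fenmere; no such written consent has been filed — every alternative fails. Fails.
  (b) The amount in controversy is $102,500, within the 150,000 dollars ceiling, so one alternative holds. Satisfied.
  (c) The claim is a contract claim, so one alternative holds. Met.
  (d) The amount in controversy is 102,500 dollars, which meets the 15,000 dollars floor, which satisfies one of the alternatives. Condition met.
  → Not every requirement is met — no jurisdiction.
The Harkley High Bench:
  (a) The operative events occurred in Harkley. Satisfied.
  (b) The amount in controversy is USD 102,500, which meets the USD 5,000 floor, which satisfies one of the alternatives. The exception is not triggered, since the claim does not concern real property. Satisfied.
  (c) The plaintiff resides in Rhodale, which is not Harkley — that alternative is enough. Met.
  (d) The claim is a contract claim; the contract was executed in Harkley, not Norwick — none of the alternatives is met. However, the operative events occurred in Harkley, so the 'unless' proviso supplies this condition. Condition met.
  → Every requirement is satisfied — jurisdiction.
Courts with jurisdiction: the Rhodale District Court, the Harkley High Bench — 2 in total.

2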